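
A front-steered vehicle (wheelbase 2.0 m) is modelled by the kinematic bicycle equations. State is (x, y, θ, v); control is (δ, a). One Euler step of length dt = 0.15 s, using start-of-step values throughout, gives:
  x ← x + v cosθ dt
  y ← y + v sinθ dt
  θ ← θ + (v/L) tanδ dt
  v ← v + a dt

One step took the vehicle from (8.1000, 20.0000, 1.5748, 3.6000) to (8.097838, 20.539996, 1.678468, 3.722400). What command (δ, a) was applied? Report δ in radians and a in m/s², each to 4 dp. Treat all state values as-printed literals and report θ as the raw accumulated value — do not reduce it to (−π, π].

a = (v'−v)/dt = (0.122400)/0.15 = 0.8160
Δθ = θ'−θ = 0.103668;  (v·dt/L) = 3.6000·0.15/2.0 = 0.270000
tan δ = Δθ·L/(v·dt) = 0.383956  →  δ = 0.3666

δ = 0.3666, a = 0.8160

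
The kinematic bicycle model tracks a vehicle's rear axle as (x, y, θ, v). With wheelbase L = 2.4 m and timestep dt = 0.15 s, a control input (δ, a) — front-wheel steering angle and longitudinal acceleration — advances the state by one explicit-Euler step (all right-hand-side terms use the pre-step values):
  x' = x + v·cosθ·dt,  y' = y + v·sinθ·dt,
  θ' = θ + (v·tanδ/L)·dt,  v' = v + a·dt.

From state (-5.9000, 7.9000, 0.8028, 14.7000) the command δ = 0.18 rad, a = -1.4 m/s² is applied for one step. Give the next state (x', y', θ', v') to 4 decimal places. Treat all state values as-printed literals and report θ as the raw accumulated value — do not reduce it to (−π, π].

x' = -5.9000 + 14.7000·cos(0.8028)·0.15 = -4.3682
y' = 7.9000 + 14.7000·sin(0.8028)·0.15 = 9.4861
θ' = 0.8028 + (14.7000/2.4)·tan(0.18)·0.15 = 0.9700
v' = 14.7000 − 1.4000·0.15 = 14.4900

(-4.3682, 9.4861, 0.9700, 14.4900)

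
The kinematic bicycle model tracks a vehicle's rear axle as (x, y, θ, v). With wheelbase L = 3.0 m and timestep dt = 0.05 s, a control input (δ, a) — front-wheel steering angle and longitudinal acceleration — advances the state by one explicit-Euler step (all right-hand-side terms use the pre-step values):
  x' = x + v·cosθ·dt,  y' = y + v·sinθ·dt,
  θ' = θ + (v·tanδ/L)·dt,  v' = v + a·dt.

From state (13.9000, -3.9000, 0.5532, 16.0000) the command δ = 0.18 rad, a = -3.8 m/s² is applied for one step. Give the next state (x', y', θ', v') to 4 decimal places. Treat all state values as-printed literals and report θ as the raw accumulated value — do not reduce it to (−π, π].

x' = 13.9000 + 16.0000·cos(0.5532)·0.05 = 14.5807
y' = -3.9000 + 16.0000·sin(0.5532)·0.05 = -3.4797
θ' = 0.5532 + (16.0000/3.0)·tan(0.18)·0.05 = 0.6017
v' = 16.0000 − 3.8000·0.05 = 15.8100

(14.5807, -3.4797, 0.6017, 15.8100)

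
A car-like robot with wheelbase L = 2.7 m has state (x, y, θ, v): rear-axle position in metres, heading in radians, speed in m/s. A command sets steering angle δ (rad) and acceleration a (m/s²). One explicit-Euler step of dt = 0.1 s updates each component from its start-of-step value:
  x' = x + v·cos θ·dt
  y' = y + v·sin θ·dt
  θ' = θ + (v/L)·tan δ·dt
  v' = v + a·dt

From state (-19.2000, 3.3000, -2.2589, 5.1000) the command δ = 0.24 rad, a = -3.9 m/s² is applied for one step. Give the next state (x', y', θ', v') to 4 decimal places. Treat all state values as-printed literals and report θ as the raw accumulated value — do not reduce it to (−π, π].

(-19.5239, 2.9060, -2.2127, 4.7100)

x' = -19.2000 + 5.1000·cos(-2.2589)·0.1 = -19.5239
y' = 3.3000 + 5.1000·sin(-2.2589)·0.1 = 2.9060
θ' = -2.2589 + (5.1000/2.7)·tan(0.24)·0.1 = -2.2127
v' = 5.1000 − 3.9000·0.1 = 4.7100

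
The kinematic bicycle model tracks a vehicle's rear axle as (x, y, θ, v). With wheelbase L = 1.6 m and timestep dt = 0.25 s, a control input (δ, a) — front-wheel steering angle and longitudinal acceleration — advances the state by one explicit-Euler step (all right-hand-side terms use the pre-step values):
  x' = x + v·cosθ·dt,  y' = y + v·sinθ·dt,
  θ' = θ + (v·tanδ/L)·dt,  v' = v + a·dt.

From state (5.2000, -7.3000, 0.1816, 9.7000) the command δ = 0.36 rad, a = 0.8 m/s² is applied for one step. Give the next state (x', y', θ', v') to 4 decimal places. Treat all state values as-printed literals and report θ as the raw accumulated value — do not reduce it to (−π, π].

(7.5851, -6.8620, 0.7521, 9.9000)

x' = 5.2000 + 9.7000·cos(0.1816)·0.25 = 7.5851
y' = -7.3000 + 9.7000·sin(0.1816)·0.25 = -6.8620
θ' = 0.1816 + (9.7000/1.6)·tan(0.36)·0.25 = 0.7521
v' = 9.7000 + 0.8000·0.25 = 9.9000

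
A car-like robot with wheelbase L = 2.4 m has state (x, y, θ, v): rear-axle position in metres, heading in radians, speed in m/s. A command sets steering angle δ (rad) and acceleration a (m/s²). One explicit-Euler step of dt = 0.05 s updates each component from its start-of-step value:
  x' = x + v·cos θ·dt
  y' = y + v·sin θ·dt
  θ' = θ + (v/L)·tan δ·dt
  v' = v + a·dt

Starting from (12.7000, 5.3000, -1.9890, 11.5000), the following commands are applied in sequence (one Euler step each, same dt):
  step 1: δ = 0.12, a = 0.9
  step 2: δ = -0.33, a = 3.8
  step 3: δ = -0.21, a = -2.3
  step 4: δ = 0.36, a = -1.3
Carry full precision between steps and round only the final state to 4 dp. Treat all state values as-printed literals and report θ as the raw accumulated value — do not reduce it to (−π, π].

(11.6902, 3.2147, -2.0035, 11.5550)

after step 1 (δ=0.12, a=0.9): (12.466481, 4.774554, -1.960111, 11.545000)
after step 2 (δ=-0.33, a=3.8): (12.247383, 4.240500, -2.042496, 11.735000)
after step 3 (δ=-0.21, a=-2.3): (11.980764, 3.717824, -2.094604, 11.620000)
after step 4 (δ=0.36, a=-1.3): (11.690158, 3.214724, -2.003484, 11.555000)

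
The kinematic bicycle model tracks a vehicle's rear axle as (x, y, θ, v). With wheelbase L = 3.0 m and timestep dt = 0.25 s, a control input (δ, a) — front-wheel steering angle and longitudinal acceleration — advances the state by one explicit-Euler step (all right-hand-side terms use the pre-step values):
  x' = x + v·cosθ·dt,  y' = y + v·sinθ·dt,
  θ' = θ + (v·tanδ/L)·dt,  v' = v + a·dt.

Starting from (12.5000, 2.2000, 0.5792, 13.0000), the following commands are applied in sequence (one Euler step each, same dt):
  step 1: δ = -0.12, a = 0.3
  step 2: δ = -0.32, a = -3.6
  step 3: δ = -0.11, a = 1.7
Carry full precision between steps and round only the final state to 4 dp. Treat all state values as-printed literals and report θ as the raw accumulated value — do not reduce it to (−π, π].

after step 1 (δ=-0.12, a=0.3): (15.219928, 3.978902, 0.448572, 13.075000)
after step 2 (δ=-0.32, a=-3.6): (18.165291, 5.396493, 0.087496, 12.175000)
after step 3 (δ=-0.11, a=1.7): (21.197397, 5.662469, -0.024560, 12.600000)

(21.1974, 5.6625, -0.0246, 12.6000)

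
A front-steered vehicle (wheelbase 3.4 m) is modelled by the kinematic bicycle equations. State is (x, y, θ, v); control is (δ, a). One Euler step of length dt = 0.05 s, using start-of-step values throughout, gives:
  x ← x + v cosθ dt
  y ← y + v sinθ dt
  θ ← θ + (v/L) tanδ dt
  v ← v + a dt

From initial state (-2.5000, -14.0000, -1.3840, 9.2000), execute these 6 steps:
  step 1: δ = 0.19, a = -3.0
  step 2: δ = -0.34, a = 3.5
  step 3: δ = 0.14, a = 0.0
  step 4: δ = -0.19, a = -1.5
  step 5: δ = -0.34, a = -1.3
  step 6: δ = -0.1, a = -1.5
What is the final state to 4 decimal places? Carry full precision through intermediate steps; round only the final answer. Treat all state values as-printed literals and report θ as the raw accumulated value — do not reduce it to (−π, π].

(-2.0354, -16.7058, -1.4730, 9.0100)

after step 1 (δ=0.19, a=-3.0): (-2.414573, -14.451998, -1.357980, 9.050000)
after step 2 (δ=-0.34, a=3.5): (-2.318999, -14.894290, -1.405058, 9.225000)
after step 3 (δ=0.14, a=0.0): (-2.242901, -15.349219, -1.385941, 9.225000)
after step 4 (δ=-0.19, a=-1.5): (-2.158122, -15.802611, -1.412031, 9.150000)
after step 5 (δ=-0.34, a=-1.3): (-2.085791, -16.254357, -1.459630, 9.085000)
after step 6 (δ=-0.1, a=-1.5): (-2.035398, -16.705803, -1.473035, 9.010000)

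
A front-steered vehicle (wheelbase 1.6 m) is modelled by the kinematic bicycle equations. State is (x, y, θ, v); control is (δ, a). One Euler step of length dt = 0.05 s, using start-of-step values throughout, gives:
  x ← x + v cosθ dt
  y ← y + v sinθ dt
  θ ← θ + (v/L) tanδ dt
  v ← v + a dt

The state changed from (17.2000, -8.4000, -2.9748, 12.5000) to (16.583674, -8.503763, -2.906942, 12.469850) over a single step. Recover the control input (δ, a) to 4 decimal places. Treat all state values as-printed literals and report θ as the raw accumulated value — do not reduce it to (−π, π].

a = (v'−v)/dt = (-0.030150)/0.05 = -0.6030
Δθ = θ'−θ = 0.067858;  (v·dt/L) = 12.5000·0.05/1.6 = 0.390625
tan δ = Δθ·L/(v·dt) = 0.173716  →  δ = 0.1720

δ = 0.1720, a = -0.6030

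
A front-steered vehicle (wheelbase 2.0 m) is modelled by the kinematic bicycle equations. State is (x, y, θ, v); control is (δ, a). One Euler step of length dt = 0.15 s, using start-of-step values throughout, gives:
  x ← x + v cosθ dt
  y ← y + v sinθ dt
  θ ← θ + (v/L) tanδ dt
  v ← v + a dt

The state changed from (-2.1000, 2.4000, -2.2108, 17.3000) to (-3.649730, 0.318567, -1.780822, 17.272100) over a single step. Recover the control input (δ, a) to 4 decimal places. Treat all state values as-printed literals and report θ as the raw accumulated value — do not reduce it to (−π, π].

a = (v'−v)/dt = (-0.027900)/0.15 = -0.1860
Δθ = θ'−θ = 0.429978;  (v·dt/L) = 17.3000·0.15/2.0 = 1.297500
tan δ = Δθ·L/(v·dt) = 0.331390  →  δ = 0.3200

δ = 0.3200, a = -0.1860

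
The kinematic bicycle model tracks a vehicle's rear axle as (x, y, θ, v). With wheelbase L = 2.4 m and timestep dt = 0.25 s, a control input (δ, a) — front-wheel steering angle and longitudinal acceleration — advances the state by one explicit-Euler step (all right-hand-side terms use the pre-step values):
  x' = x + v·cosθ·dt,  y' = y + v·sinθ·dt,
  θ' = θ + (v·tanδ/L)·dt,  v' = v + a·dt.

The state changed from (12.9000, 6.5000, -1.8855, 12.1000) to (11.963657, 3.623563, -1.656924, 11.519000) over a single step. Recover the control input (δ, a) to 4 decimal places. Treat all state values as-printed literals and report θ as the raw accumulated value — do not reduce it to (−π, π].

δ = 0.1794, a = -2.3240

a = (v'−v)/dt = (-0.581000)/0.25 = -2.3240
Δθ = θ'−θ = 0.228576;  (v·dt/L) = 12.1000·0.25/2.4 = 1.260417
tan δ = Δθ·L/(v·dt) = 0.181350  →  δ = 0.1794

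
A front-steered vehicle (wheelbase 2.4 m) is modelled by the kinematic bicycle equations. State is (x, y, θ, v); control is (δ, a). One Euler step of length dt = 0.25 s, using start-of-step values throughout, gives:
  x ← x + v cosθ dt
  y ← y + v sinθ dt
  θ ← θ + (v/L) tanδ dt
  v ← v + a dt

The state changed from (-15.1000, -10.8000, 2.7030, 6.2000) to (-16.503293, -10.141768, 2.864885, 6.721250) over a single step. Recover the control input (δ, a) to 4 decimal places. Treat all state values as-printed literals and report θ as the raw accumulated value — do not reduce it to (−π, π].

a = (v'−v)/dt = (0.521250)/0.25 = 2.0850
Δθ = θ'−θ = 0.161885;  (v·dt/L) = 6.2000·0.25/2.4 = 0.645833
tan δ = Δθ·L/(v·dt) = 0.250661  →  δ = 0.2456

δ = 0.2456, a = 2.0850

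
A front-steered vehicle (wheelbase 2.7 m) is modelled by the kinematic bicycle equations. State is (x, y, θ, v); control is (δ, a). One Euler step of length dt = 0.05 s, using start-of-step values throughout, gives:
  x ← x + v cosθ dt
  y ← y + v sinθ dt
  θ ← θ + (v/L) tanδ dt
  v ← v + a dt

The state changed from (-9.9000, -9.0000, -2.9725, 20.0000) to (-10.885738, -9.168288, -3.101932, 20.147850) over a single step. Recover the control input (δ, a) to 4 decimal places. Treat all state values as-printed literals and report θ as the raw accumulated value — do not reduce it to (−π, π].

a = (v'−v)/dt = (0.147850)/0.05 = 2.9570
Δθ = θ'−θ = -0.129432;  (v·dt/L) = 20.0000·0.05/2.7 = 0.370370
tan δ = Δθ·L/(v·dt) = -0.349466  →  δ = -0.3362

δ = -0.3362, a = 2.9570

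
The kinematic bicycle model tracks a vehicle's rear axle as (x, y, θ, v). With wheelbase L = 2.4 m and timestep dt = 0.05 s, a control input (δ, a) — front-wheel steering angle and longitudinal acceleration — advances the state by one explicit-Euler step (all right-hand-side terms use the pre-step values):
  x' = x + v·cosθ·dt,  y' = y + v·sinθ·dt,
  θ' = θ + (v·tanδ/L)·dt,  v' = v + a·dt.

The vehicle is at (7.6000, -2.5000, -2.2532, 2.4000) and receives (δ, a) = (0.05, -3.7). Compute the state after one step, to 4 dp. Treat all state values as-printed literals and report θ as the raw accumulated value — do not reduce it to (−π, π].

x' = 7.6000 + 2.4000·cos(-2.2532)·0.05 = 7.5243
y' = -2.5000 + 2.4000·sin(-2.2532)·0.05 = -2.5931
θ' = -2.2532 + (2.4000/2.4)·tan(0.05)·0.05 = -2.2507
v' = 2.4000 − 3.7000·0.05 = 2.2150

(7.5243, -2.5931, -2.2507, 2.2150)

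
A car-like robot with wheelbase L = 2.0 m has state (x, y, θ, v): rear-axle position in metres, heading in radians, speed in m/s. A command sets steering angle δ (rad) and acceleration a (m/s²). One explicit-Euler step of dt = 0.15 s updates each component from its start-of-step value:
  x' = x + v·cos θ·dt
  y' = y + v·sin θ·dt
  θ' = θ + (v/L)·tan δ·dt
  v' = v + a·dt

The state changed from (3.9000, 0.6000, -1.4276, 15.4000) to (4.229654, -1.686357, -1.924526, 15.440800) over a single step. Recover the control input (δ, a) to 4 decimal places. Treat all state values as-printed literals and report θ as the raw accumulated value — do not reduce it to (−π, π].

a = (v'−v)/dt = (0.040800)/0.15 = 0.2720
Δθ = θ'−θ = -0.496926;  (v·dt/L) = 15.4000·0.15/2.0 = 1.155000
tan δ = Δθ·L/(v·dt) = -0.430239  →  δ = -0.4063

δ = -0.4063, a = 0.2720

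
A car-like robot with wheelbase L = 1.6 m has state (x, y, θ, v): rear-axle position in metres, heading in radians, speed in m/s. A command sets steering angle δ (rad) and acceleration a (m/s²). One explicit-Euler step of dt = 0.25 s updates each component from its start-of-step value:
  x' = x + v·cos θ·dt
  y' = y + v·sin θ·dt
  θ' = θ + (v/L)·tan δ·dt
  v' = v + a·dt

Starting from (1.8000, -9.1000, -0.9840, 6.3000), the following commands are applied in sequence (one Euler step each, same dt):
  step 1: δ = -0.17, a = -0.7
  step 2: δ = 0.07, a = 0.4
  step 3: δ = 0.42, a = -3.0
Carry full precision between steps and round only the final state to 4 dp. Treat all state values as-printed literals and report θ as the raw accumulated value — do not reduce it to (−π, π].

(4.0188, -13.1879, -0.6515, 5.4750)

after step 1 (δ=-0.17, a=-0.7): (2.672071, -10.411532, -1.152975, 6.125000)
after step 2 (δ=0.07, a=0.4): (3.293407, -11.811056, -1.085873, 6.225000)
after step 3 (δ=0.42, a=-3.0): (4.018839, -13.187887, -0.651511, 5.475000)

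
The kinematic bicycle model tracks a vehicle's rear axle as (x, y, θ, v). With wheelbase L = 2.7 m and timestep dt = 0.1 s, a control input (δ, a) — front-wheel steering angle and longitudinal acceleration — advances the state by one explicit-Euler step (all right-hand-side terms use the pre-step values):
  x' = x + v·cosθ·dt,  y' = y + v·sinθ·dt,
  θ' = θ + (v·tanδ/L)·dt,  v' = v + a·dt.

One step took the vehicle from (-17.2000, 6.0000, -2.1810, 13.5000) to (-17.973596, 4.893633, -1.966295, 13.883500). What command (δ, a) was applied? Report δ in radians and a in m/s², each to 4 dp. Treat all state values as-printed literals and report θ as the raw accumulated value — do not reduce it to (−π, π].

a = (v'−v)/dt = (0.383500)/0.1 = 3.8350
Δθ = θ'−θ = 0.214705;  (v·dt/L) = 13.5000·0.1/2.7 = 0.500000
tan δ = Δθ·L/(v·dt) = 0.429410  →  δ = 0.4056

δ = 0.4056, a = 3.8350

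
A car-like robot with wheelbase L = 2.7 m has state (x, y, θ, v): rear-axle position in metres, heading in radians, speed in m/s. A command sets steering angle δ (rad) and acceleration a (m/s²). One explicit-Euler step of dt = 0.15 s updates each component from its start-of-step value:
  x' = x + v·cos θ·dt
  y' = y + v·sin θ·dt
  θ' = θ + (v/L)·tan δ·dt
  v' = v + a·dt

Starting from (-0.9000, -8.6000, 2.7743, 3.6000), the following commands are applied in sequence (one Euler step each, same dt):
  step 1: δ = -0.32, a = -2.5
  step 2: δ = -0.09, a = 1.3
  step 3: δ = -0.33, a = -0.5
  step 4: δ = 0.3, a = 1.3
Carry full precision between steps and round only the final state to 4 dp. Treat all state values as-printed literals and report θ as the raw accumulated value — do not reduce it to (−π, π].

(-2.7417, -7.7328, 2.6843, 3.5400)

after step 1 (δ=-0.32, a=-2.5): (-1.403984, -8.406091, 2.708022, 3.225000)
after step 2 (δ=-0.09, a=1.3): (-1.842973, -8.202861, 2.691853, 3.420000)
after step 3 (δ=-0.33, a=-0.5): (-2.304960, -7.979845, 2.626774, 3.345000)
after step 4 (δ=0.3, a=1.3): (-2.741675, -7.732794, 2.684259, 3.540000)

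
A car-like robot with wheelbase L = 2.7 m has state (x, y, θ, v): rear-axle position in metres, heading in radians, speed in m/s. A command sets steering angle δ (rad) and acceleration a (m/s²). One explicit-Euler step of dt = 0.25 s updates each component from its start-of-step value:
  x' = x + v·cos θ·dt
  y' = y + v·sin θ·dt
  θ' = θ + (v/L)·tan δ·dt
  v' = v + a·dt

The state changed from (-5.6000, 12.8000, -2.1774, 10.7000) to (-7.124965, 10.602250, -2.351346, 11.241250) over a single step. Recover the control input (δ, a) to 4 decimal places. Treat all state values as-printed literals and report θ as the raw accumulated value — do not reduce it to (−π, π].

a = (v'−v)/dt = (0.541250)/0.25 = 2.1650
Δθ = θ'−θ = -0.173946;  (v·dt/L) = 10.7000·0.25/2.7 = 0.990741
tan δ = Δθ·L/(v·dt) = -0.175572  →  δ = -0.1738

δ = -0.1738, a = 2.1650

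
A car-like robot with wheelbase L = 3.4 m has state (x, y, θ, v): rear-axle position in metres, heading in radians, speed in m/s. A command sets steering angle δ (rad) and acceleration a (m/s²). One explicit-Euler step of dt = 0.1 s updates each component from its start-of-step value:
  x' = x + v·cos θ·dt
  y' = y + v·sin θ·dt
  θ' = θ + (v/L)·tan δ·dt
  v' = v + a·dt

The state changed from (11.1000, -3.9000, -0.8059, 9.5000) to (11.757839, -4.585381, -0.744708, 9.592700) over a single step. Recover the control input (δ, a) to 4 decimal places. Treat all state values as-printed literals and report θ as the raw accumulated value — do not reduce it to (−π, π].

δ = 0.2156, a = 0.9270

a = (v'−v)/dt = (0.092700)/0.1 = 0.9270
Δθ = θ'−θ = 0.061192;  (v·dt/L) = 9.5000·0.1/3.4 = 0.279412
tan δ = Δθ·L/(v·dt) = 0.219003  →  δ = 0.2156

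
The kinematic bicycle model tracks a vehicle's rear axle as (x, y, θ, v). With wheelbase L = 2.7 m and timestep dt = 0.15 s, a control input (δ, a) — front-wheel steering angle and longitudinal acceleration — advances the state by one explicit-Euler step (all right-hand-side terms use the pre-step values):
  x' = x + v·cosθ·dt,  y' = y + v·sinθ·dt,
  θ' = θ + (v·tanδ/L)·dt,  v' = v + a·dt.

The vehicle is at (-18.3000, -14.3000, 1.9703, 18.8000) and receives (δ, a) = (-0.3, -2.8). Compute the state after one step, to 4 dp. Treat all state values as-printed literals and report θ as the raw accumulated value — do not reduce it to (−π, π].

(-19.3969, -11.7021, 1.6472, 18.3800)

x' = -18.3000 + 18.8000·cos(1.9703)·0.15 = -19.3969
y' = -14.3000 + 18.8000·sin(1.9703)·0.15 = -11.7021
θ' = 1.9703 + (18.8000/2.7)·tan(-0.3)·0.15 = 1.6472
v' = 18.8000 − 2.8000·0.15 = 18.3800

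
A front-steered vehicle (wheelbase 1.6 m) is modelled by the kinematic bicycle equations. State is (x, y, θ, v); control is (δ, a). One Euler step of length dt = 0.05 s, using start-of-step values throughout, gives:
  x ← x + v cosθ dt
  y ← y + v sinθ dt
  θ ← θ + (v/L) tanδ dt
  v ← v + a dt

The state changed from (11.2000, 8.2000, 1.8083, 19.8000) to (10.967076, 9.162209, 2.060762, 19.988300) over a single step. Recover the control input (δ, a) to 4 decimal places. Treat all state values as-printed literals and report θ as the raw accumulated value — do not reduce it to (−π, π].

a = (v'−v)/dt = (0.188300)/0.05 = 3.7660
Δθ = θ'−θ = 0.252462;  (v·dt/L) = 19.8000·0.05/1.6 = 0.618750
tan δ = Δθ·L/(v·dt) = 0.408019  →  δ = 0.3874

δ = 0.3874, a = 3.7660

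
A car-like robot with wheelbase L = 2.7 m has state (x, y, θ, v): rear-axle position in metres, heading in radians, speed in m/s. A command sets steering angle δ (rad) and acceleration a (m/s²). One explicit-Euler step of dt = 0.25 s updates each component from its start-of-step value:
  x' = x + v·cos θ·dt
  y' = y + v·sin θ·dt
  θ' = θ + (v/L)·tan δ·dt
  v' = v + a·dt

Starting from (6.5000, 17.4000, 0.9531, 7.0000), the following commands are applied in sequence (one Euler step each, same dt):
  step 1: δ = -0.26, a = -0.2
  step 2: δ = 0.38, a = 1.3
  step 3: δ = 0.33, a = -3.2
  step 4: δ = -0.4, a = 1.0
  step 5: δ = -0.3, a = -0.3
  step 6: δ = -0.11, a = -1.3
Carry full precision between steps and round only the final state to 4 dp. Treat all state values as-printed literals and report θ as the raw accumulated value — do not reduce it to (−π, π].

(12.1727, 25.8074, 0.7543, 6.3250)

after step 1 (δ=-0.26, a=-0.2): (7.513528, 18.826626, 0.780679, 6.950000)
after step 2 (δ=0.38, a=1.3): (8.747910, 20.049412, 1.037708, 7.275000)
after step 3 (δ=0.33, a=-3.2): (9.672191, 21.615795, 1.268437, 6.475000)
after step 4 (δ=-0.4, a=1.0): (10.154212, 23.161113, 1.014956, 6.725000)
after step 5 (δ=-0.3, a=-0.3): (11.041335, 24.589264, 0.822337, 6.650000)
after step 6 (δ=-0.11, a=-1.3): (12.172684, 25.807441, 0.754331, 6.325000)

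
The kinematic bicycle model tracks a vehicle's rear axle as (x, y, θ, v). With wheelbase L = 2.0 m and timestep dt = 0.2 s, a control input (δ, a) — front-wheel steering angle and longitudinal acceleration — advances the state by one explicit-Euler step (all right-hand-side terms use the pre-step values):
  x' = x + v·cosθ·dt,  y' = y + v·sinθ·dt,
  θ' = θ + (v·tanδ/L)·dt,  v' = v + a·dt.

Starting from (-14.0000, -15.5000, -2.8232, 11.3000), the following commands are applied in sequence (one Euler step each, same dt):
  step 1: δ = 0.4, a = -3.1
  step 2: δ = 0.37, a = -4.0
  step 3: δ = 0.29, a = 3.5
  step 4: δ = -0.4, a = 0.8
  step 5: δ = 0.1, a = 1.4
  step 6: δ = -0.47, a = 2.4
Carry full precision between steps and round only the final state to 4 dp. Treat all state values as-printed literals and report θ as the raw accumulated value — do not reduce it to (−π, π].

after step 1 (δ=0.4, a=-3.1): (-16.146412, -16.207471, -2.345444, 10.680000)
after step 2 (δ=0.37, a=-4.0): (-17.640467, -17.734002, -1.931206, 9.880000)
after step 3 (δ=0.29, a=3.5): (-18.337318, -19.583049, -1.636374, 10.580000)
after step 4 (δ=-0.4, a=0.8): (-18.475981, -21.694500, -2.083689, 10.740000)
after step 5 (δ=0.1, a=1.4): (-19.530005, -23.566114, -1.975930, 11.020000)
after step 6 (δ=-0.47, a=2.4): (-20.398692, -25.591700, -2.535708, 11.500000)

(-20.3987, -25.5917, -2.5357, 11.5000)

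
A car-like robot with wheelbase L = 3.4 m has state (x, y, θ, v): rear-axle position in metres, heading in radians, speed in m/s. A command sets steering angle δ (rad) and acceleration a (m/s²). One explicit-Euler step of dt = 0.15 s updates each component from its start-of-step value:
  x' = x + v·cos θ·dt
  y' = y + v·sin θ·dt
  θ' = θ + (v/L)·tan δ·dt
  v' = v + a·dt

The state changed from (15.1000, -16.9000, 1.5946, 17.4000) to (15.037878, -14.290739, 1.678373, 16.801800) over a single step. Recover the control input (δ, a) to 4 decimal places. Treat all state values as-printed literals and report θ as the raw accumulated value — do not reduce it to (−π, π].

δ = 0.1087, a = -3.9880

a = (v'−v)/dt = (-0.598200)/0.15 = -3.9880
Δθ = θ'−θ = 0.083773;  (v·dt/L) = 17.4000·0.15/3.4 = 0.767647
tan δ = Δθ·L/(v·dt) = 0.109130  →  δ = 0.1087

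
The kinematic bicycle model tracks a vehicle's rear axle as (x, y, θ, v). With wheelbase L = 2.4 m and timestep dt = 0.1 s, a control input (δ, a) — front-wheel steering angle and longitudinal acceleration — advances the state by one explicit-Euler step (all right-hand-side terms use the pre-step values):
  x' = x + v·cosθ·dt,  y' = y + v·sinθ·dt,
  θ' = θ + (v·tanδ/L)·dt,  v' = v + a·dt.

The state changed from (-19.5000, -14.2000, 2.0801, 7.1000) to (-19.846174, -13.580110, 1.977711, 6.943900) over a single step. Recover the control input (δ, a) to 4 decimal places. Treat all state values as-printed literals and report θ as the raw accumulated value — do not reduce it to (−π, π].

a = (v'−v)/dt = (-0.156100)/0.1 = -1.5610
Δθ = θ'−θ = -0.102389;  (v·dt/L) = 7.1000·0.1/2.4 = 0.295833
tan δ = Δθ·L/(v·dt) = -0.346104  →  δ = -0.3332

δ = -0.3332, a = -1.5610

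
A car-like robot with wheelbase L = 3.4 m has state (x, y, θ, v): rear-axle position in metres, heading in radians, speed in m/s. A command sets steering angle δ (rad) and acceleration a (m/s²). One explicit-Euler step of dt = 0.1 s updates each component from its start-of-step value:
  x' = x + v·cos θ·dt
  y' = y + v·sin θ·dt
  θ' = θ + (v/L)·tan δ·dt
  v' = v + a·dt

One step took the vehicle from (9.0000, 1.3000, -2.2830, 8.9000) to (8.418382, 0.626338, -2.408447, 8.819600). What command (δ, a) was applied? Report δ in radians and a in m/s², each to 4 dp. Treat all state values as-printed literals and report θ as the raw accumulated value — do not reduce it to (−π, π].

a = (v'−v)/dt = (-0.080400)/0.1 = -0.8040
Δθ = θ'−θ = -0.125447;  (v·dt/L) = 8.9000·0.1/3.4 = 0.261765
tan δ = Δθ·L/(v·dt) = -0.479236  →  δ = -0.4469

δ = -0.4469, a = -0.8040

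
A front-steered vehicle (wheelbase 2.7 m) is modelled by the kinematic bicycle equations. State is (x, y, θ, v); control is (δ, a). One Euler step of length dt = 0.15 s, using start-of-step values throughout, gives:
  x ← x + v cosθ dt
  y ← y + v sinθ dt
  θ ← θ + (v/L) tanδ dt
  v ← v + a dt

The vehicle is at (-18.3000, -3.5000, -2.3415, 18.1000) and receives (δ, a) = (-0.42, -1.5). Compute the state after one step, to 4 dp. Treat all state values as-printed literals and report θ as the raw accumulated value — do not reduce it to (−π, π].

(-20.1914, -5.4478, -2.7906, 17.8750)

x' = -18.3000 + 18.1000·cos(-2.3415)·0.15 = -20.1914
y' = -3.5000 + 18.1000·sin(-2.3415)·0.15 = -5.4478
θ' = -2.3415 + (18.1000/2.7)·tan(-0.42)·0.15 = -2.7906
v' = 18.1000 − 1.5000·0.15 = 17.8750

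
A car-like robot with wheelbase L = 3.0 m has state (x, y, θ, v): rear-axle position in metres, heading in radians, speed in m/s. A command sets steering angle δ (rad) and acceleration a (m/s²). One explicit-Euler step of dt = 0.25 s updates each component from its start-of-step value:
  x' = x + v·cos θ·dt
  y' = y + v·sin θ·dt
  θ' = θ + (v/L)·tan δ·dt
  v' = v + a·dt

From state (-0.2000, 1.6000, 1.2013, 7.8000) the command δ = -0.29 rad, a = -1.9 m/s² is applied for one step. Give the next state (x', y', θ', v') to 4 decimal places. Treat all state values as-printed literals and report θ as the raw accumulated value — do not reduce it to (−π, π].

(0.5042, 3.4184, 1.0073, 7.3250)

x' = -0.2000 + 7.8000·cos(1.2013)·0.25 = 0.5042
y' = 1.6000 + 7.8000·sin(1.2013)·0.25 = 3.4184
θ' = 1.2013 + (7.8000/3.0)·tan(-0.29)·0.25 = 1.0073
v' = 7.8000 − 1.9000·0.25 = 7.3250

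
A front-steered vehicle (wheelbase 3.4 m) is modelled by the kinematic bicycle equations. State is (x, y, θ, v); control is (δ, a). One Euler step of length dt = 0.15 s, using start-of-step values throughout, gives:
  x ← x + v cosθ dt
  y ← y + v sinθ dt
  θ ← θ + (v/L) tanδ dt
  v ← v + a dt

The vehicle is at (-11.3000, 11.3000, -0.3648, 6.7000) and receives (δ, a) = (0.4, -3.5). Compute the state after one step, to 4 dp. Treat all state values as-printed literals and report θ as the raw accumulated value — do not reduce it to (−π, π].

x' = -11.3000 + 6.7000·cos(-0.3648)·0.15 = -10.3611
y' = 11.3000 + 6.7000·sin(-0.3648)·0.15 = 10.9415
θ' = -0.3648 + (6.7000/3.4)·tan(0.4)·0.15 = -0.2398
v' = 6.7000 − 3.5000·0.15 = 6.1750

(-10.3611, 10.9415, -0.2398, 6.1750)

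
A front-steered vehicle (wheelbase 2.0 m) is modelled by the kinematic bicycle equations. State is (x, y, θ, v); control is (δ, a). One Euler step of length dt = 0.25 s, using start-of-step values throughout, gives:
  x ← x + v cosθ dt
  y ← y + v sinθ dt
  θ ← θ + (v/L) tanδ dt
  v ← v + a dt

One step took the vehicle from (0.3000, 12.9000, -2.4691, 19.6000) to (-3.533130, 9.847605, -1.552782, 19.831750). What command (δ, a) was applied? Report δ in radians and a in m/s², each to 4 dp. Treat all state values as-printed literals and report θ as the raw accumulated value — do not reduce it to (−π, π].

δ = 0.3579, a = 0.9270

a = (v'−v)/dt = (0.231750)/0.25 = 0.9270
Δθ = θ'−θ = 0.916318;  (v·dt/L) = 19.6000·0.25/2.0 = 2.450000
tan δ = Δθ·L/(v·dt) = 0.374007  →  δ = 0.3579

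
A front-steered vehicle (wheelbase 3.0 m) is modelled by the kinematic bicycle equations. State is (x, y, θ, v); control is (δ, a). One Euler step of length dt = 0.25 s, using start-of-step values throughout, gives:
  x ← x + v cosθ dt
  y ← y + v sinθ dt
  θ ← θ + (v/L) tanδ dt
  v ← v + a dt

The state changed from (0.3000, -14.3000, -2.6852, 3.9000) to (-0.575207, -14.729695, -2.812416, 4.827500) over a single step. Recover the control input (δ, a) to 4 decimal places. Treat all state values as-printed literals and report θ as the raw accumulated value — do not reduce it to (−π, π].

a = (v'−v)/dt = (0.927500)/0.25 = 3.7100
Δθ = θ'−θ = -0.127216;  (v·dt/L) = 3.9000·0.25/3.0 = 0.325000
tan δ = Δθ·L/(v·dt) = -0.391434  →  δ = -0.3731

δ = -0.3731, a = 3.7100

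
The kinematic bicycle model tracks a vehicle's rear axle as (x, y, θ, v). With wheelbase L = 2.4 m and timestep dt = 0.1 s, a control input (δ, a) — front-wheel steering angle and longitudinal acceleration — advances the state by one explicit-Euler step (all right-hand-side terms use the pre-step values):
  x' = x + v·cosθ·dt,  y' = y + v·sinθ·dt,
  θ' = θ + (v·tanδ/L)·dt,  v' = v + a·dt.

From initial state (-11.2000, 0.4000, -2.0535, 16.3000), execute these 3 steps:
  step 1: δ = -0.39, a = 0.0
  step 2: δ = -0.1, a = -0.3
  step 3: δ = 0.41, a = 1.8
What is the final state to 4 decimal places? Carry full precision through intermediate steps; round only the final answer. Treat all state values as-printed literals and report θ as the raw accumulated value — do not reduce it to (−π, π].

after step 1 (δ=-0.39, a=0.0): (-11.956606, -1.043761, -2.332675, 16.300000)
after step 2 (δ=-0.1, a=-0.3): (-13.081766, -2.223133, -2.400819, 16.270000)
after step 3 (δ=0.41, a=1.8): (-14.282405, -3.321129, -2.106175, 16.450000)

(-14.2824, -3.3211, -2.1062, 16.4500)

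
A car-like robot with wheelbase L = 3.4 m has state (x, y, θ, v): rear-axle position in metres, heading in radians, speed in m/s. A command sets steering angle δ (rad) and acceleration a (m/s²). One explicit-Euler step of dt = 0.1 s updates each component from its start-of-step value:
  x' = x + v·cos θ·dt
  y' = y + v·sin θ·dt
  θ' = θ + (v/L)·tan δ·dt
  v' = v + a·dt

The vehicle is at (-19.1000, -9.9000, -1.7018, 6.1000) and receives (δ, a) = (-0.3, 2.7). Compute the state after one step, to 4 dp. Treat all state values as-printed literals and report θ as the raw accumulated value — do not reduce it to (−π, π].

(-19.1797, -10.5048, -1.7573, 6.3700)

x' = -19.1000 + 6.1000·cos(-1.7018)·0.1 = -19.1797
y' = -9.9000 + 6.1000·sin(-1.7018)·0.1 = -10.5048
θ' = -1.7018 + (6.1000/3.4)·tan(-0.3)·0.1 = -1.7573
v' = 6.1000 + 2.7000·0.1 = 6.3700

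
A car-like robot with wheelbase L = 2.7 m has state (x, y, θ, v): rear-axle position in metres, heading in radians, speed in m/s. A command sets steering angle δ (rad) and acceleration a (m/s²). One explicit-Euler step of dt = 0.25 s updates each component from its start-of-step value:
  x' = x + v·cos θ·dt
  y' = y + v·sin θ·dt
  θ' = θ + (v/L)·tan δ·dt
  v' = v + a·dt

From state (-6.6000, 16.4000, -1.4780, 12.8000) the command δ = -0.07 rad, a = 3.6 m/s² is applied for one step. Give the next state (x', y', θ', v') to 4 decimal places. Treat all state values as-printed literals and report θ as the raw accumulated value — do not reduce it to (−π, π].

x' = -6.6000 + 12.8000·cos(-1.4780)·0.25 = -6.3035
y' = 16.4000 + 12.8000·sin(-1.4780)·0.25 = 13.2138
θ' = -1.4780 + (12.8000/2.7)·tan(-0.07)·0.25 = -1.5611
v' = 12.8000 + 3.6000·0.25 = 13.7000

(-6.3035, 13.2138, -1.5611, 13.7000)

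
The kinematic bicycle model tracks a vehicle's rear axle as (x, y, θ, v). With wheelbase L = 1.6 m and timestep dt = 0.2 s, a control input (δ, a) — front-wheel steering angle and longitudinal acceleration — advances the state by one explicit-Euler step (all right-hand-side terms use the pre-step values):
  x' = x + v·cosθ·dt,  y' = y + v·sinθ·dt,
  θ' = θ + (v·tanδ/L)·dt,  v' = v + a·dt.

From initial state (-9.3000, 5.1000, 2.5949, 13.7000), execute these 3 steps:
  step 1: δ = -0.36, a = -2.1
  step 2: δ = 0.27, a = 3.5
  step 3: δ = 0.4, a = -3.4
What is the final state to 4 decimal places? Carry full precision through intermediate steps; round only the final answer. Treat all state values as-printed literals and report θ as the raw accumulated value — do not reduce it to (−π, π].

(-14.7046, 10.8599, 3.1486, 13.3000)

after step 1 (δ=-0.36, a=-2.1): (-11.640641, 6.524430, 1.950310, 13.280000)
after step 2 (δ=0.27, a=3.5): (-12.624606, 8.991441, 2.409729, 13.980000)
after step 3 (δ=0.4, a=-3.4): (-14.704635, 10.859889, 3.148560, 13.300000)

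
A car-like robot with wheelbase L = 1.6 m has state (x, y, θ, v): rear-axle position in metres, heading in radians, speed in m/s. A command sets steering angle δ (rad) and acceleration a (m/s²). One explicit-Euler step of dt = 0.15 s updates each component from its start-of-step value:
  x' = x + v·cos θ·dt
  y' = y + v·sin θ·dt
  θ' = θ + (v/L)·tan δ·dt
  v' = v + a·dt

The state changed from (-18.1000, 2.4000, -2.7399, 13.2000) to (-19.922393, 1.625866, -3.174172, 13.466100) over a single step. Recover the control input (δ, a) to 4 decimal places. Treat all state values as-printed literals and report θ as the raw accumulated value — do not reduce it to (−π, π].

a = (v'−v)/dt = (0.266100)/0.15 = 1.7740
Δθ = θ'−θ = -0.434272;  (v·dt/L) = 13.2000·0.15/1.6 = 1.237500
tan δ = Δθ·L/(v·dt) = -0.350927  →  δ = -0.3375

δ = -0.3375, a = 1.7740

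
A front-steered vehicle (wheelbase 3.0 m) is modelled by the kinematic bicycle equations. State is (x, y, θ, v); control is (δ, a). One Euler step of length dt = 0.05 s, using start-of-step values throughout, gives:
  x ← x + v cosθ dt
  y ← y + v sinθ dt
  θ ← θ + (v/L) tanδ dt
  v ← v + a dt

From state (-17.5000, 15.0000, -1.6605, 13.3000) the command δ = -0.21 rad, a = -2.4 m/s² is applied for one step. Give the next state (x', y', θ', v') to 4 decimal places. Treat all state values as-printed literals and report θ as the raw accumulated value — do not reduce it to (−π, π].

(-17.5596, 14.3377, -1.7077, 13.1800)

x' = -17.5000 + 13.3000·cos(-1.6605)·0.05 = -17.5596
y' = 15.0000 + 13.3000·sin(-1.6605)·0.05 = 14.3377
θ' = -1.6605 + (13.3000/3.0)·tan(-0.21)·0.05 = -1.7077
v' = 13.3000 − 2.4000·0.05 = 13.1800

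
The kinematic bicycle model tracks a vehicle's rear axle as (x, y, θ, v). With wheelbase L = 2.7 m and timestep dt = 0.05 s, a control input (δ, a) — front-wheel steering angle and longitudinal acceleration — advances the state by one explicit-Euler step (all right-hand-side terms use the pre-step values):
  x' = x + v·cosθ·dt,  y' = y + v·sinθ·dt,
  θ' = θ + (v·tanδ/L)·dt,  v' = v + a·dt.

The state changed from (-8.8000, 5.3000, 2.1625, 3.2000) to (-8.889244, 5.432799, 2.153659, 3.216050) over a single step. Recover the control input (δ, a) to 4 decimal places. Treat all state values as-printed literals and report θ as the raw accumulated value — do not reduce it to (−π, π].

a = (v'−v)/dt = (0.016050)/0.05 = 0.3210
Δθ = θ'−θ = -0.008841;  (v·dt/L) = 3.2000·0.05/2.7 = 0.059259
tan δ = Δθ·L/(v·dt) = -0.149192  →  δ = -0.1481

δ = -0.1481, a = 0.3210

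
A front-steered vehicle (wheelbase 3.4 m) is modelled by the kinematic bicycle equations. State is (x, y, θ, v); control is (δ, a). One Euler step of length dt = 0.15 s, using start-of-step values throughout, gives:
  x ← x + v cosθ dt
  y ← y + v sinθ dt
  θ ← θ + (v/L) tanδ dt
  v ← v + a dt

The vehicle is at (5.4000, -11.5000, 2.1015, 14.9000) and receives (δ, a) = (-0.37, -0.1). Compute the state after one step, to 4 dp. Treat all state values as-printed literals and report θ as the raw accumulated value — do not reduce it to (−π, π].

x' = 5.4000 + 14.9000·cos(2.1015)·0.15 = 4.2688
y' = -11.5000 + 14.9000·sin(2.1015)·0.15 = -9.5724
θ' = 2.1015 + (14.9000/3.4)·tan(-0.37)·0.15 = 1.8465
v' = 14.9000 − 0.1000·0.15 = 14.8850

(4.2688, -9.5724, 1.8465, 14.8850)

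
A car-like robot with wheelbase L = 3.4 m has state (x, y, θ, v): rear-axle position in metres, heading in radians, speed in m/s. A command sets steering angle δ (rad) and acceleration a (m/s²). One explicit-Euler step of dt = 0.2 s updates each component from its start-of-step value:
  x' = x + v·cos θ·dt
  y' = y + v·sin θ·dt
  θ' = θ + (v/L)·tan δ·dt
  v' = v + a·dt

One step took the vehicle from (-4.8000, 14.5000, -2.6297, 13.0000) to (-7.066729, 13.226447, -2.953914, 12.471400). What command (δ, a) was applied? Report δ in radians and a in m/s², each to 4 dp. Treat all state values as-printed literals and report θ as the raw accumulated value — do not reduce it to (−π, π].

δ = -0.4010, a = -2.6430

a = (v'−v)/dt = (-0.528600)/0.2 = -2.6430
Δθ = θ'−θ = -0.324214;  (v·dt/L) = 13.0000·0.2/3.4 = 0.764706
tan δ = Δθ·L/(v·dt) = -0.423972  →  δ = -0.4010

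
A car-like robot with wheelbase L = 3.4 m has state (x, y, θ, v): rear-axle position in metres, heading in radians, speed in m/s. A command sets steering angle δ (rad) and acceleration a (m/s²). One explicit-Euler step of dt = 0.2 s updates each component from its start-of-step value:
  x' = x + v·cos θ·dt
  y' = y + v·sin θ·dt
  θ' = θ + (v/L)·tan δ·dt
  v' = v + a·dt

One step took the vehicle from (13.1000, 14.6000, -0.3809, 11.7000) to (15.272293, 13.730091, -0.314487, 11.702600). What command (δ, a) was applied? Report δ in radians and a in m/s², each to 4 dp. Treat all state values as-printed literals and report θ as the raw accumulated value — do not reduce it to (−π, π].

δ = 0.0962, a = 0.0130

a = (v'−v)/dt = (0.002600)/0.2 = 0.0130
Δθ = θ'−θ = 0.066413;  (v·dt/L) = 11.7000·0.2/3.4 = 0.688235
tan δ = Δθ·L/(v·dt) = 0.096498  →  δ = 0.0962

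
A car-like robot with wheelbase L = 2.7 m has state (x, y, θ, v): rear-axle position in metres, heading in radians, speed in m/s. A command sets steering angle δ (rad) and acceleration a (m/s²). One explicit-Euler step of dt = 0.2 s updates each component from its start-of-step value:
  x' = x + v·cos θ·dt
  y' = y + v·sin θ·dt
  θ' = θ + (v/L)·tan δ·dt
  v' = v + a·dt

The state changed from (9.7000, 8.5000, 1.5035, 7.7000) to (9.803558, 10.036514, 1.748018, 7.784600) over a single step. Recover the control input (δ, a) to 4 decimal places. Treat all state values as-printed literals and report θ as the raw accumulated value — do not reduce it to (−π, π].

a = (v'−v)/dt = (0.084600)/0.2 = 0.4230
Δθ = θ'−θ = 0.244518;  (v·dt/L) = 7.7000·0.2/2.7 = 0.570370
tan δ = Δθ·L/(v·dt) = 0.428700  →  δ = 0.4050

δ = 0.4050, a = 0.4230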